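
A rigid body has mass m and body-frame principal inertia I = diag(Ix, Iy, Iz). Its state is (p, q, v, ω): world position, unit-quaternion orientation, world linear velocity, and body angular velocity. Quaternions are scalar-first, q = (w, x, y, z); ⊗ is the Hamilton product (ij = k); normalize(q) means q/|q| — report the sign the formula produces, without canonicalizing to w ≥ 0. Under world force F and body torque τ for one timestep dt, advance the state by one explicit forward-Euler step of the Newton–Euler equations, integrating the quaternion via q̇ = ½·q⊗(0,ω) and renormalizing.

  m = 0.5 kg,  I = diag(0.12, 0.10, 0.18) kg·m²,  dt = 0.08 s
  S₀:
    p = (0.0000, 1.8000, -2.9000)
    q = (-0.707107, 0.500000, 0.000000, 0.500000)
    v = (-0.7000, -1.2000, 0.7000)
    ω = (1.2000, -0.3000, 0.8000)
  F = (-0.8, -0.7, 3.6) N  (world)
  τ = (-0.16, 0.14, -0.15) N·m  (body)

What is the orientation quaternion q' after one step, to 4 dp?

q⊗(0,ω) = (-1.0000000, -0.6985284, 0.4121321, -0.7156856)
q' = normalize(q + ½dt·q⊗(0,ω)) = (-0.7458, 0.4712, 0.0165, 0.4706)

q' = (-0.7458, 0.4712, 0.0165, 0.4706)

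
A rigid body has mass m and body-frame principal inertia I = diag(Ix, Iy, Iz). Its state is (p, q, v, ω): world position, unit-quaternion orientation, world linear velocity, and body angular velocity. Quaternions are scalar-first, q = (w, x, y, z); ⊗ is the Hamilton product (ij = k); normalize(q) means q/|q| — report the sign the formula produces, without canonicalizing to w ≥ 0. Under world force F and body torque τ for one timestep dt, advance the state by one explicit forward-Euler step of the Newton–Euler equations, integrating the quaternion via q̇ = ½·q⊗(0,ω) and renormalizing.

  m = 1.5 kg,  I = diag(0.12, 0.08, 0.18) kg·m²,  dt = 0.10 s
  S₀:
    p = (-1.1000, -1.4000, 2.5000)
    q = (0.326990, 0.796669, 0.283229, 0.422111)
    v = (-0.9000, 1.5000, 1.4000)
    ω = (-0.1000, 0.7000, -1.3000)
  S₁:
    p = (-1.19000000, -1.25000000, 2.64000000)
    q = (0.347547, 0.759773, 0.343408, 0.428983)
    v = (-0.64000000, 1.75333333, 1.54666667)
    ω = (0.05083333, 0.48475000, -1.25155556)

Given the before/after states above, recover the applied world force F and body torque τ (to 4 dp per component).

rate change Δω = (0.15083333, -0.21525000, 0.04844444)
τ = I·(Δω/dt) + ω₀×(Iω₀) = (0.0900, -0.1800, 0.0900)
v₁ − v₀ = (0.26000000, 0.25333333, 0.14666667)
F = m·Δv/dt = (3.9000, 3.8000, 2.2000)

F = (3.9000, 3.8000, 2.2000)
τ = (0.0900, -0.1800, 0.0900)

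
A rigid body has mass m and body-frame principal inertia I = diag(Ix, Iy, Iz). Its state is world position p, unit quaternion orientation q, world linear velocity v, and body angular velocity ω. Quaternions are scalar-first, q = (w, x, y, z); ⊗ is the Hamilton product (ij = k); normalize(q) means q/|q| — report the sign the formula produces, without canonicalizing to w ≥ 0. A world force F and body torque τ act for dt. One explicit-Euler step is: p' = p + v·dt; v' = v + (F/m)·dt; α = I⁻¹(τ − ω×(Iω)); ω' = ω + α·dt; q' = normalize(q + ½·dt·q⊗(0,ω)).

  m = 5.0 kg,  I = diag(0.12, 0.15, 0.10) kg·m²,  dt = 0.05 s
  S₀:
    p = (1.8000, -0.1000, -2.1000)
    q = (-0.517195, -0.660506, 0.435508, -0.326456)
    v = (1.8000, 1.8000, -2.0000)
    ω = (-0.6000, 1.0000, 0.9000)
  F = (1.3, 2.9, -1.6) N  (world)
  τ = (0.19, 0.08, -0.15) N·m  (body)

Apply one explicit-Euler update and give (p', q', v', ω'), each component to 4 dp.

p' = (1.8900, -0.0100, -2.2000)
q' = (-0.5303, -0.6344, 0.4420, -0.3478)
v' = (1.8130, 1.8290, -2.0160)
ω' = (-0.5021, 1.0303, 0.8340)

precession coupling ω×(Iω) = (-0.0450, -0.0108, -0.0180)
(τ − ω×Iω)/I = (1.9583, 0.6053, -1.3200)
ω + α·dt = (-0.5021, 1.0303, 0.8340)
q⊗(0,ω) = (-0.5380012, 1.0287302, 0.2731340, -0.8646767)
updated quaternion q' = (-0.5303, -0.6344, 0.4420, -0.3478)
a = F/m = (0.2600, 0.5800, -0.3200)
new position p' = (1.8900, -0.0100, -2.2000)
new velocity v' = (1.8130, 1.8290, -2.0160)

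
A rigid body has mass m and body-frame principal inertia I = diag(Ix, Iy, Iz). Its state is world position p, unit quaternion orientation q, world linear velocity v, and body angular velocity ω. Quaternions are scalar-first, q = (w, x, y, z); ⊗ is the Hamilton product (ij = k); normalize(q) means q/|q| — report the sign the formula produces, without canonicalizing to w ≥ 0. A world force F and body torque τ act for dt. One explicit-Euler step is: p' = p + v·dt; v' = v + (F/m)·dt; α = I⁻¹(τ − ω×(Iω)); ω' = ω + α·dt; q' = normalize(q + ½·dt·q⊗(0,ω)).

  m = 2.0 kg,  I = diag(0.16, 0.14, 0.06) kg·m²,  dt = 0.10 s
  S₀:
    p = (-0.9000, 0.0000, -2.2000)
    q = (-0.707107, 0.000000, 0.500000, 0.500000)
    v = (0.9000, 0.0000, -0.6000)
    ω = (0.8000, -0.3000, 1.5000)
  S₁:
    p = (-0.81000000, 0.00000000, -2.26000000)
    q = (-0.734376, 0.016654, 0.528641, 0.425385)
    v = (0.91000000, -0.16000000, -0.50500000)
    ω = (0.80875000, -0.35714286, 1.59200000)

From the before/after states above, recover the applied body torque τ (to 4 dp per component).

Δω = ω₁−ω₀ = (0.00875000, -0.05714286, 0.09200000)
τ = I·(Δω/dt) + ω₀×(Iω₀) = (0.0500, 0.0400, 0.0600)

τ = (0.0500, 0.0400, 0.0600)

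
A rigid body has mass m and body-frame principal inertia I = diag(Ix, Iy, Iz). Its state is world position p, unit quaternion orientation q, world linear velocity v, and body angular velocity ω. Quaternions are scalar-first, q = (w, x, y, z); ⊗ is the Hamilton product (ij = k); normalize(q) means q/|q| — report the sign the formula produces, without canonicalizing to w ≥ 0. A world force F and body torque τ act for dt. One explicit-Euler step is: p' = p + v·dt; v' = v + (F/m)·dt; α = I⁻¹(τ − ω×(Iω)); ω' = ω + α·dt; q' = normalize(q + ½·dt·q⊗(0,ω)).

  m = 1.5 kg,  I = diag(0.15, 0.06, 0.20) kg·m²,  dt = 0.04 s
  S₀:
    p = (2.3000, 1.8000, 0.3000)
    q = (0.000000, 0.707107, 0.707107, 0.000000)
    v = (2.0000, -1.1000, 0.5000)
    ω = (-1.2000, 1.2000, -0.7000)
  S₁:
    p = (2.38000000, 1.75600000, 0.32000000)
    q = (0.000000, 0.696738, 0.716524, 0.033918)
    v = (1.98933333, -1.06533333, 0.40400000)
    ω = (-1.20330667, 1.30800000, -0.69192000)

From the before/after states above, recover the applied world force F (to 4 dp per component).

v₁ − v₀ = (-0.01066667, 0.03466667, -0.09600000)
F = m·Δv/dt = (-0.4000, 1.3000, -3.6000)

F = (-0.4000, 1.3000, -3.6000)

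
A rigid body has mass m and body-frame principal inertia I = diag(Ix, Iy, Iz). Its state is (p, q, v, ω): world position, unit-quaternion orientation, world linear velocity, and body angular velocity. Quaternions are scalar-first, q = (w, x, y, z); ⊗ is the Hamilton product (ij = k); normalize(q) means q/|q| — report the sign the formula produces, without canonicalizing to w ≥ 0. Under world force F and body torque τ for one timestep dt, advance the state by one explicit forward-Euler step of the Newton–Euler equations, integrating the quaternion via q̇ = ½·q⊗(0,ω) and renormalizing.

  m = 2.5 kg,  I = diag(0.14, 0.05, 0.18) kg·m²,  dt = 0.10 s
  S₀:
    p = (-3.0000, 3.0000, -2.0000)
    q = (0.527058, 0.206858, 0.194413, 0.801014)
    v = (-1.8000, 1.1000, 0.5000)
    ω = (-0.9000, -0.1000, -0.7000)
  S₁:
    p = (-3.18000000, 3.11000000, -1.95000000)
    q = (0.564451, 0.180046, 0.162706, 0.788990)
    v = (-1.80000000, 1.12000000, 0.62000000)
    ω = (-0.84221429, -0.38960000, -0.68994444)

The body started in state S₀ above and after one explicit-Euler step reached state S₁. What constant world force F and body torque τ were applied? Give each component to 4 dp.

ω₁ − ω₀ = (0.05778571, -0.28960000, 0.01005556)
I·α + gyro = (0.0900, -0.1700, 0.0100)
Δv = v₁−v₀ = (0.00000000, 0.02000000, 0.12000000)
F = m·Δv/dt = (0.0000, 0.5000, 3.0000)

F = (0.0000, 0.5000, 3.0000)
τ = (0.0900, -0.1700, 0.0100)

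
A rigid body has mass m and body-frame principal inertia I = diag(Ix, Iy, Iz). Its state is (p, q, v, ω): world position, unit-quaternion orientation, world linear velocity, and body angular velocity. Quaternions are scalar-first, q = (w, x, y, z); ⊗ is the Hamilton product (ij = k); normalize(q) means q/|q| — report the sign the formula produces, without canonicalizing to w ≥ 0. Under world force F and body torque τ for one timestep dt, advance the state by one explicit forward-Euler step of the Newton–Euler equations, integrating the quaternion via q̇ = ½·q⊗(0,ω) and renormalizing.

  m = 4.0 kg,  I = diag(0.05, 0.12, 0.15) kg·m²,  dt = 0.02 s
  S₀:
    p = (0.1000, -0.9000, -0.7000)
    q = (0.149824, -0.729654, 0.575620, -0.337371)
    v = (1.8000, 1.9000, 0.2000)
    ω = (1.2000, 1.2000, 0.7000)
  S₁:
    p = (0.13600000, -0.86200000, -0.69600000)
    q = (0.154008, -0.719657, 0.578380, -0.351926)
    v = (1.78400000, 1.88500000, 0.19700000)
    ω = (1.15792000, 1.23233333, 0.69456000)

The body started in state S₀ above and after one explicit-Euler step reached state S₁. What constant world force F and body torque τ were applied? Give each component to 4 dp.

velocity change Δv = (-0.01600000, -0.01500000, -0.00300000)
m·(v₁−v₀)/dt = (-3.2000, -3.0000, -0.6000)
ω₁ − ω₀ = (-0.04208000, 0.03233333, -0.00544000)
gyro term ω₀×Iω₀ = (0.0252, -0.0840, 0.1008)
τ = I·(Δω/dt) + ω₀×(Iω₀) = (-0.0800, 0.1100, 0.0600)

F = (-3.2000, -3.0000, -0.6000)
τ = (-0.0800, 0.1100, 0.0600)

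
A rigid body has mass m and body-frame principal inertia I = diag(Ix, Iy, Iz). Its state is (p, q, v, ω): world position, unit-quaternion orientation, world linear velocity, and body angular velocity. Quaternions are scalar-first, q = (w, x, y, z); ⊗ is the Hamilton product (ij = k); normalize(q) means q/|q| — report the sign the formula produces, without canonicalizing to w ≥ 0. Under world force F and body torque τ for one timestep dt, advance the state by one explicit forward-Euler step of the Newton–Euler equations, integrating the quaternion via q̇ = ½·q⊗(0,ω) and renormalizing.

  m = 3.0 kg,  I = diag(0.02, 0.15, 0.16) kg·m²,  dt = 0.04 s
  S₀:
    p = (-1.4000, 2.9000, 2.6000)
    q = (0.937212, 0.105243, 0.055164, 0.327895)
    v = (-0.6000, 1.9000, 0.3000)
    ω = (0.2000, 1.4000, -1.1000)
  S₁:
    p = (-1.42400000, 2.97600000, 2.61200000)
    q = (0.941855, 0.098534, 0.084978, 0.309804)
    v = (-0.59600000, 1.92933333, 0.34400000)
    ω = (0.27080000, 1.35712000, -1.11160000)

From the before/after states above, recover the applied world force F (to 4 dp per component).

Δv = v₁−v₀ = (0.00400000, 0.02933333, 0.04400000)
m·(v₁−v₀)/dt = (0.3000, 2.2000, 3.3000)

F = (0.3000, 2.2000, 3.3000)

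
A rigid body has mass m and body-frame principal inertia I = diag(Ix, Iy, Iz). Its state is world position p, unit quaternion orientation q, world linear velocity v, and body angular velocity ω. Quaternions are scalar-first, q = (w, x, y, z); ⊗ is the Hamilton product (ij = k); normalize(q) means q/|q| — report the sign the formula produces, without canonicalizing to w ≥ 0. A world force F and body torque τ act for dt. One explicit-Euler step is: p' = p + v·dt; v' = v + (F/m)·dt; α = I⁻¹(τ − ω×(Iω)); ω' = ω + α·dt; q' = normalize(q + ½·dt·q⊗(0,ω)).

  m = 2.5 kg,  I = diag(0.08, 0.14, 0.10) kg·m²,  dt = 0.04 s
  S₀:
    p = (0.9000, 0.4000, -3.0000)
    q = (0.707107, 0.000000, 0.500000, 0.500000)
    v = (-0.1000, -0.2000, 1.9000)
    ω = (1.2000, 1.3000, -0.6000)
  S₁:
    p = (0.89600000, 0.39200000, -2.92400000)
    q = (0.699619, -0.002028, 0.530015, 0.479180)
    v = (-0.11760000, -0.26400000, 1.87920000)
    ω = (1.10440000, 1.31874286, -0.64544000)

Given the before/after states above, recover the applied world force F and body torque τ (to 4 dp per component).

rate change Δω = (-0.09560000, 0.01874286, -0.04544000)
τ = I·(Δω/dt) + ω₀×(Iω₀) = (-0.1600, 0.0800, -0.0200)
velocity change Δv = (-0.01760000, -0.06400000, -0.02080000)
F = m·Δv/dt = (-1.1000, -4.0000, -1.3000)

F = (-1.1000, -4.0000, -1.3000)
τ = (-0.1600, 0.0800, -0.0200)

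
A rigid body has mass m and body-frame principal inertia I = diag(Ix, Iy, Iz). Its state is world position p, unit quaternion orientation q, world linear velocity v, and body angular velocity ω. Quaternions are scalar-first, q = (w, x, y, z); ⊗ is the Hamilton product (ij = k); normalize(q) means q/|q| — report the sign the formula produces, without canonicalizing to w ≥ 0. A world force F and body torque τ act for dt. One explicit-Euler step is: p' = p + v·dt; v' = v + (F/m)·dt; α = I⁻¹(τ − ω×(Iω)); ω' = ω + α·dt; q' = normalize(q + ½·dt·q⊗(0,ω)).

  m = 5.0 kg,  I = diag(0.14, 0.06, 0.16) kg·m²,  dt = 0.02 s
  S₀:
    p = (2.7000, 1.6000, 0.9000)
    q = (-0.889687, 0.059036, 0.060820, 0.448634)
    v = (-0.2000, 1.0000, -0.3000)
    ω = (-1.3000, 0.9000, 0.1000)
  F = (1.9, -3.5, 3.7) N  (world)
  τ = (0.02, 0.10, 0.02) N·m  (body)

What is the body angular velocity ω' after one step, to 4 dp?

angular accel α = (0.0786, 1.6233, -0.4600)
ω + α·dt = (-1.2984, 0.9325, 0.0908)

ω' = (-1.2984, 0.9325, 0.0908)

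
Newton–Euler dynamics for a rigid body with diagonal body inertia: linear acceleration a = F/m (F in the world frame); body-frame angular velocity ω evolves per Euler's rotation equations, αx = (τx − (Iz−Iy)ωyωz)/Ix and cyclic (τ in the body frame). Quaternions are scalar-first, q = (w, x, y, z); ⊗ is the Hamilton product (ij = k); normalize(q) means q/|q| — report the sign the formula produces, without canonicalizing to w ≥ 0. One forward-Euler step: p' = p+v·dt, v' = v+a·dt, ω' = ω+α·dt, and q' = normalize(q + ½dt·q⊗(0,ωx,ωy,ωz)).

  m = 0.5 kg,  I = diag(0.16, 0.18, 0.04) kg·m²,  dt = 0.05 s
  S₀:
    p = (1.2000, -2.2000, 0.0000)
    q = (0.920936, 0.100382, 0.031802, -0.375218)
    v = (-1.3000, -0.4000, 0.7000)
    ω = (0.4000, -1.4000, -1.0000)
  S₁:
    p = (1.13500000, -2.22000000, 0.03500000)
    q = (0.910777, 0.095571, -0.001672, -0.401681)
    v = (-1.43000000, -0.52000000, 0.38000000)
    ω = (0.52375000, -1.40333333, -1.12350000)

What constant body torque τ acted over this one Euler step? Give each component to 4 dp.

ω₁ − ω₀ = (0.12375000, -0.00333333, -0.12350000)
I·α + gyro = (0.2000, -0.0600, -0.1100)

τ = (0.2000, -0.0600, -0.1100)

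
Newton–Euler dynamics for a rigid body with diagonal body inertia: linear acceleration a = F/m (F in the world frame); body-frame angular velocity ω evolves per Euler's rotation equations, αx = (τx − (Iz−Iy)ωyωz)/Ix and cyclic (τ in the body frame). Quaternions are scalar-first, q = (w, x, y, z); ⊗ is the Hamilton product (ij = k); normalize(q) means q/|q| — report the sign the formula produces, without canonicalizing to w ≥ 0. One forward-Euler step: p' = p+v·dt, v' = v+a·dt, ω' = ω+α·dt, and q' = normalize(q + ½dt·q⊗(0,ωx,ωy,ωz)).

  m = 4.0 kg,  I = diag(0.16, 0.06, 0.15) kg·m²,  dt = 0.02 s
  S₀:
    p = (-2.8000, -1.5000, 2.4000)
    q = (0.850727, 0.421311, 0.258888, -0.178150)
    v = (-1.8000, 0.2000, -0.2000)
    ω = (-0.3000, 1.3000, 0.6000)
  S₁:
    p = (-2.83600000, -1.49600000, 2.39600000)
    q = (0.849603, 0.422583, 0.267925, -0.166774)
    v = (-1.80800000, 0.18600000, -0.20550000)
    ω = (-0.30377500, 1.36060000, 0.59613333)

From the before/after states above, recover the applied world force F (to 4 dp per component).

F = (-1.6000, -2.8000, -1.1000)

v₁ − v₀ = (-0.00800000, -0.01400000, -0.00550000)
applied force F = (-1.6000, -2.8000, -1.1000)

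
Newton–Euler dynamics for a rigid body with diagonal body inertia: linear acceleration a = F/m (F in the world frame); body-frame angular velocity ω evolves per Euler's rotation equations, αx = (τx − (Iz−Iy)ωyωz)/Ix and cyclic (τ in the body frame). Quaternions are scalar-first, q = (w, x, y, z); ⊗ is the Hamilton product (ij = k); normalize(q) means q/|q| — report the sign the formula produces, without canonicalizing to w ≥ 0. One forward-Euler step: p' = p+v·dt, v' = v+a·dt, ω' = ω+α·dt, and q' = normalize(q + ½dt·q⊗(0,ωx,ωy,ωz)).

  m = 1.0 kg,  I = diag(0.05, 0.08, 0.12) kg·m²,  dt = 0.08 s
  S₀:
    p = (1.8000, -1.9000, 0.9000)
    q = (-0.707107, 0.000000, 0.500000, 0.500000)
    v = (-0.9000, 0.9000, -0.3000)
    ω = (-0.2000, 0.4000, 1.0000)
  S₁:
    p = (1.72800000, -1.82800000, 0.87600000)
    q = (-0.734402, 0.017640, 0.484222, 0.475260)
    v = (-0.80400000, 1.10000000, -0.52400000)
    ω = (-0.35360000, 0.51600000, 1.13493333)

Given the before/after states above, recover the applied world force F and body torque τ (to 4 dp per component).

F = (1.2000, 2.5000, -2.8000)
τ = (-0.0800, 0.1300, 0.2000)

ω₁ − ω₀ = (-0.15360000, 0.11600000, 0.13493333)
I·α + gyro = (-0.0800, 0.1300, 0.2000)
velocity change Δv = (0.09600000, 0.20000000, -0.22400000)
m·(v₁−v₀)/dt = (1.2000, 2.5000, -2.8000)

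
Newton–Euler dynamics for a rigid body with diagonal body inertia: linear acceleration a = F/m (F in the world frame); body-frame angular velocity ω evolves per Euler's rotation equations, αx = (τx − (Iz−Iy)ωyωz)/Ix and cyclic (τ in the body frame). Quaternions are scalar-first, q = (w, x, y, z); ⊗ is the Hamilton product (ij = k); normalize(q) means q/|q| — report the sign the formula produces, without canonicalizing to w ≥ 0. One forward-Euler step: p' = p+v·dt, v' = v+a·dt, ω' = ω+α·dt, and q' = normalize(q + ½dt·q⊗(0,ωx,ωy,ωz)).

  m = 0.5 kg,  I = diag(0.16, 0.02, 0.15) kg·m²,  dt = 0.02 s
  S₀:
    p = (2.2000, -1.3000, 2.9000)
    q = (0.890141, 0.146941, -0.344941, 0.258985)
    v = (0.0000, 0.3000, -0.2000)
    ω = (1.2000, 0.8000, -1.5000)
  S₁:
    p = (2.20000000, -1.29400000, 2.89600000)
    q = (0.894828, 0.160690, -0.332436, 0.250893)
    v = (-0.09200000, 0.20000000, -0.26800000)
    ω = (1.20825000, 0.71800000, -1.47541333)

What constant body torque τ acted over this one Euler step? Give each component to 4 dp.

Δω = ω₁−ω₀ = (0.00825000, -0.08200000, 0.02458667)
ω₀×(Iω₀) = (-0.1560, -0.0180, -0.1344)
applied torque τ = (-0.0900, -0.1000, 0.0500)

τ = (-0.0900, -0.1000, 0.0500)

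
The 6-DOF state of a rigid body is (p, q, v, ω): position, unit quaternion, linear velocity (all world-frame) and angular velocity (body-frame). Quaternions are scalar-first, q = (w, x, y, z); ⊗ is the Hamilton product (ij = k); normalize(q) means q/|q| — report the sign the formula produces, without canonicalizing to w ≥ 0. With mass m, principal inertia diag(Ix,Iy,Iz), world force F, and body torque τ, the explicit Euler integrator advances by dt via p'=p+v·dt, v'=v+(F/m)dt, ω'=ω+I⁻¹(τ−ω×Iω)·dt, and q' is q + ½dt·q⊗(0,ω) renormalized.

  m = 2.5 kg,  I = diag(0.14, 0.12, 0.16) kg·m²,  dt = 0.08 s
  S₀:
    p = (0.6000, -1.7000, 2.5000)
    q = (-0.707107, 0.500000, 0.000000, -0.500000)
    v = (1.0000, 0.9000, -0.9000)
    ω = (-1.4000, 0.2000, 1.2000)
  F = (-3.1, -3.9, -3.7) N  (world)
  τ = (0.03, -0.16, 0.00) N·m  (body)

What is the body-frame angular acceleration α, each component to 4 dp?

α = (0.1457, -1.6133, -0.0350)

precession coupling ω×(Iω) = (0.0096, 0.0336, 0.0056)
(τ − ω×Iω)/I = (0.1457, -1.6133, -0.0350)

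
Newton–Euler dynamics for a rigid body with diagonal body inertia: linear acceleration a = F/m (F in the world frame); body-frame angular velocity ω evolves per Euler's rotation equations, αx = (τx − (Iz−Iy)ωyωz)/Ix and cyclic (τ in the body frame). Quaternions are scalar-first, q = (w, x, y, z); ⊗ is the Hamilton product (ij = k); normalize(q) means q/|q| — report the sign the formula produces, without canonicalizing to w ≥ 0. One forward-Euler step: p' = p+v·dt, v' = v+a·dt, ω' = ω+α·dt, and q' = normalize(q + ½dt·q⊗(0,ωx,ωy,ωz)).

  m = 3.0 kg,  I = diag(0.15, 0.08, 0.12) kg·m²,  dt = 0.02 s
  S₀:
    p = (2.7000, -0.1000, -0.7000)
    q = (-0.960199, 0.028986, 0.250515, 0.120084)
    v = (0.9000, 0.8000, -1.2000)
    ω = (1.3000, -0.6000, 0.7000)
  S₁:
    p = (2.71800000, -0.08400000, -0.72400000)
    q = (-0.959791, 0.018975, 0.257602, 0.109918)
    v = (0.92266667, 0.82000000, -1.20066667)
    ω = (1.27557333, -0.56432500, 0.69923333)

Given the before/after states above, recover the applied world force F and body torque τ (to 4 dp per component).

Δω = ω₁−ω₀ = (-0.02442667, 0.03567500, -0.00076667)
gyro term ω₀×Iω₀ = (-0.0168, 0.0273, 0.0546)
τ = I·(Δω/dt) + ω₀×(Iω₀) = (-0.2000, 0.1700, 0.0500)
velocity change Δv = (0.02266667, 0.02000000, -0.00066667)
m·(v₁−v₀)/dt = (3.4000, 3.0000, -0.1000)

F = (3.4000, 3.0000, -0.1000)
τ = (-0.2000, 0.1700, 0.0500)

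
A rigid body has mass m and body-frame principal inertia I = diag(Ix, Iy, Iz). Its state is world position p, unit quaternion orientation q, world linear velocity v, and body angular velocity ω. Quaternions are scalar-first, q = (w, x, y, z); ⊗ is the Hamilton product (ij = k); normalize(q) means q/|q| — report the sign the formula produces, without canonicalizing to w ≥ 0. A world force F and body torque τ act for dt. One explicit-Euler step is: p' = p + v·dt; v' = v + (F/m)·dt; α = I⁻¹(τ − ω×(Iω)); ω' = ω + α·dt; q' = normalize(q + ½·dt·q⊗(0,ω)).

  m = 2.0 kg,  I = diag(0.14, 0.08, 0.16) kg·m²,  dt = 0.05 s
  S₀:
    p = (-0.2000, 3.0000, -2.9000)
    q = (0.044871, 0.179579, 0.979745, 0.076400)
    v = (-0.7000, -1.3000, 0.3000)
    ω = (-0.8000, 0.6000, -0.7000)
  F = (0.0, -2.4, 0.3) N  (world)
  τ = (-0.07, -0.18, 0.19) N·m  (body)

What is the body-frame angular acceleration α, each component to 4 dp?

ω×(Iω) gyroscopic = (-0.0336, -0.0112, 0.0288)
(τ − ω×Iω)/I = (-0.2600, -2.1100, 1.0075)

α = (-0.2600, -2.1100, 1.0075)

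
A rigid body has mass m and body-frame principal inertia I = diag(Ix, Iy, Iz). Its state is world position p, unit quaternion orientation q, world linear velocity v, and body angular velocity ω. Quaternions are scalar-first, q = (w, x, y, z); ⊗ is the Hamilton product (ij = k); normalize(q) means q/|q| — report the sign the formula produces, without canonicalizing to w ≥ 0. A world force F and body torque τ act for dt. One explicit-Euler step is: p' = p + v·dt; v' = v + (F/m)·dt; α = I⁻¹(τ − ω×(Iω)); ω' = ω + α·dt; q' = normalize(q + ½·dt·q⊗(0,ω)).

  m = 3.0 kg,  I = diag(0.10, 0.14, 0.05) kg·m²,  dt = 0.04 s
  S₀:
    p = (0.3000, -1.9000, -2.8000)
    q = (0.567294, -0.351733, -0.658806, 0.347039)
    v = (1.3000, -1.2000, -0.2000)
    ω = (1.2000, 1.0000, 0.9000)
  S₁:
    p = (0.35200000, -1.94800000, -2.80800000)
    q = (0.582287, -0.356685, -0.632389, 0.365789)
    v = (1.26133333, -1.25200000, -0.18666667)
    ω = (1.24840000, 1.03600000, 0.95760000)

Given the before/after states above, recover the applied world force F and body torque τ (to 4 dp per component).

F = (-2.9000, -3.9000, 1.0000)
τ = (0.0400, 0.1800, 0.1200)

Δω = ω₁−ω₀ = (0.04840000, 0.03600000, 0.05760000)
applied torque τ = (0.0400, 0.1800, 0.1200)
Δv = v₁−v₀ = (-0.03866667, -0.05200000, 0.01333333)
m·(v₁−v₀)/dt = (-2.9000, -3.9000, 1.0000)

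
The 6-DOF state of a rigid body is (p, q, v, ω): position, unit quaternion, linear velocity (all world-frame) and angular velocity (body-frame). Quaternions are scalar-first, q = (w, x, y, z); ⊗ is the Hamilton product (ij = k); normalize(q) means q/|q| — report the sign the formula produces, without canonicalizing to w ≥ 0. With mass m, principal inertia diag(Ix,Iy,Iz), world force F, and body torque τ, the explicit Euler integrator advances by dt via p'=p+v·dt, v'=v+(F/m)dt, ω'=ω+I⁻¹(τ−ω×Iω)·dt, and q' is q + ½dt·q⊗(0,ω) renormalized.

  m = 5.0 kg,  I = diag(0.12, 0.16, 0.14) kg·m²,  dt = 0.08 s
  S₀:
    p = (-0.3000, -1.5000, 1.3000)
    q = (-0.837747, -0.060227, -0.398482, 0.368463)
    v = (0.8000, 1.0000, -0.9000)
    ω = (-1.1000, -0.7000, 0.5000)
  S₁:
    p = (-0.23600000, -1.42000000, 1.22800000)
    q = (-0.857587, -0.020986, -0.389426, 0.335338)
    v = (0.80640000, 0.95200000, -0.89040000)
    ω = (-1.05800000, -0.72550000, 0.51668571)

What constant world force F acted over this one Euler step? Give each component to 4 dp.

velocity change Δv = (0.00640000, -0.04800000, 0.00960000)
m·(v₁−v₀)/dt = (0.4000, -3.0000, 0.6000)

F = (0.4000, -3.0000, 0.6000)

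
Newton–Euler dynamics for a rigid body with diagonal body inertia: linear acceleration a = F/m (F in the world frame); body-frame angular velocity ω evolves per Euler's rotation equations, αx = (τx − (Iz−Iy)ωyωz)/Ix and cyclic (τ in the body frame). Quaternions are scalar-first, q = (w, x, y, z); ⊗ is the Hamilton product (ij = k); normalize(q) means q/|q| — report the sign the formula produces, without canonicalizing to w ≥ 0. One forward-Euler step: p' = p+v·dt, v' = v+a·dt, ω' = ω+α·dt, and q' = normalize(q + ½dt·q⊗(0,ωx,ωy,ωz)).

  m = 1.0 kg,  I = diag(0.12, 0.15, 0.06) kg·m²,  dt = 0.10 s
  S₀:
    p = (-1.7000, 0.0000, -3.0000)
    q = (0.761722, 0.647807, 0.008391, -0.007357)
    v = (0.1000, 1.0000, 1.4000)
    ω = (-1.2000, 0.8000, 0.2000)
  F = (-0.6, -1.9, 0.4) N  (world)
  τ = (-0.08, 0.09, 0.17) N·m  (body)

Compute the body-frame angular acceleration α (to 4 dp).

gyro term ω×Iω = (-0.0144, -0.0144, -0.0288)
angular accel α = (-0.5467, 0.6960, 3.3133)

α = (-0.5467, 0.6960, 3.3133)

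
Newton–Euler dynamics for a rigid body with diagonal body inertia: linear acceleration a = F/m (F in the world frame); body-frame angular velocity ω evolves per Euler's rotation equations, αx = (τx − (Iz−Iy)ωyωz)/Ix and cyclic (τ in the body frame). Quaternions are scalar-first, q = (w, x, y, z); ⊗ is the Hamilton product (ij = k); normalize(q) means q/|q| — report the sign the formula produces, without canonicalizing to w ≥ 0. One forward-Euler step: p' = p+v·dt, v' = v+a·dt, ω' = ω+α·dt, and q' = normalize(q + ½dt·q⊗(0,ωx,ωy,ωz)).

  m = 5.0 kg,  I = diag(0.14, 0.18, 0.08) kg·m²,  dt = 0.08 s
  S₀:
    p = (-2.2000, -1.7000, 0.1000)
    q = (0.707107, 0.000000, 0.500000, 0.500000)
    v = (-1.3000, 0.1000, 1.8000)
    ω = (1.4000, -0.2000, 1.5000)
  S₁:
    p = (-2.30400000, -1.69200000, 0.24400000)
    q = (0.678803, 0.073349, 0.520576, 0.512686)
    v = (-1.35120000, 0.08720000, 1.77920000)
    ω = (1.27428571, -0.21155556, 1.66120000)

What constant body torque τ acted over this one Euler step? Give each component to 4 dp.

rate change Δω = (-0.12571429, -0.01155556, 0.16120000)
τ = I·(Δω/dt) + ω₀×(Iω₀) = (-0.1900, 0.1000, 0.1500)

τ = (-0.1900, 0.1000, 0.1500)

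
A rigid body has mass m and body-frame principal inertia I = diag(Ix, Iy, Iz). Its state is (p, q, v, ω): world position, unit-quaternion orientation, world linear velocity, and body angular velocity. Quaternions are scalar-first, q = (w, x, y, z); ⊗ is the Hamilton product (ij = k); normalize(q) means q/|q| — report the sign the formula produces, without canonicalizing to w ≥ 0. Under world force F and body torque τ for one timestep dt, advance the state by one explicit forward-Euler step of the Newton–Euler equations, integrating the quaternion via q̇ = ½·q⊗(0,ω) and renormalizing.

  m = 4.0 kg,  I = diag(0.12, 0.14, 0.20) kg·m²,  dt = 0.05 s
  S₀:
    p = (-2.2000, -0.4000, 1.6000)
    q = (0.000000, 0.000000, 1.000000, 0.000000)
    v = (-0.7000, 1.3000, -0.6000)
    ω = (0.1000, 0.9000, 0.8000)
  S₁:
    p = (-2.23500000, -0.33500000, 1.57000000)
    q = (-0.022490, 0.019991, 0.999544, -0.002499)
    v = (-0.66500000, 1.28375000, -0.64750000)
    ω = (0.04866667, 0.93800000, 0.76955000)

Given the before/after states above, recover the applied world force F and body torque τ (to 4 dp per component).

F = (2.8000, -1.3000, -3.8000)
τ = (-0.0800, 0.1000, -0.1200)

Δv = v₁−v₀ = (0.03500000, -0.01625000, -0.04750000)
applied force F = (2.8000, -1.3000, -3.8000)
Δω = ω₁−ω₀ = (-0.05133333, 0.03800000, -0.03045000)
precession coupling = (0.0432, -0.0064, 0.0018)
τ = I·(Δω/dt) + ω₀×(Iω₀) = (-0.0800, 0.1000, -0.1200)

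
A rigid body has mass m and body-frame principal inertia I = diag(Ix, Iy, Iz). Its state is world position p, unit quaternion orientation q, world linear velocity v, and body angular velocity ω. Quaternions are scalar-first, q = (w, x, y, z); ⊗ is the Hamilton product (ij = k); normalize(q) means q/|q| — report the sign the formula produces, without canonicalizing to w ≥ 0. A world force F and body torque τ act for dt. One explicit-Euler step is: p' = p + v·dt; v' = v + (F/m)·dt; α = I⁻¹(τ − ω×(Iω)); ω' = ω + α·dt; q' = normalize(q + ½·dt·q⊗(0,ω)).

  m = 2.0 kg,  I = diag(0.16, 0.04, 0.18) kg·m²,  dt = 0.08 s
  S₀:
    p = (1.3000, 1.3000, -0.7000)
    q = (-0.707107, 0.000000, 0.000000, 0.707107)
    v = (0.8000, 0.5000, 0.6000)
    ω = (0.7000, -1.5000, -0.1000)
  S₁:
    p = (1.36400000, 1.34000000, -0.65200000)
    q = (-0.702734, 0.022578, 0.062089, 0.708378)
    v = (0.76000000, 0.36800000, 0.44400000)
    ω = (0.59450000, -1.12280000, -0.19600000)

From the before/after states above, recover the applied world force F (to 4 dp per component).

F = (-1.0000, -3.3000, -3.9000)

Δv = v₁−v₀ = (-0.04000000, -0.13200000, -0.15600000)
m·(v₁−v₀)/dt = (-1.0000, -3.3000, -3.9000)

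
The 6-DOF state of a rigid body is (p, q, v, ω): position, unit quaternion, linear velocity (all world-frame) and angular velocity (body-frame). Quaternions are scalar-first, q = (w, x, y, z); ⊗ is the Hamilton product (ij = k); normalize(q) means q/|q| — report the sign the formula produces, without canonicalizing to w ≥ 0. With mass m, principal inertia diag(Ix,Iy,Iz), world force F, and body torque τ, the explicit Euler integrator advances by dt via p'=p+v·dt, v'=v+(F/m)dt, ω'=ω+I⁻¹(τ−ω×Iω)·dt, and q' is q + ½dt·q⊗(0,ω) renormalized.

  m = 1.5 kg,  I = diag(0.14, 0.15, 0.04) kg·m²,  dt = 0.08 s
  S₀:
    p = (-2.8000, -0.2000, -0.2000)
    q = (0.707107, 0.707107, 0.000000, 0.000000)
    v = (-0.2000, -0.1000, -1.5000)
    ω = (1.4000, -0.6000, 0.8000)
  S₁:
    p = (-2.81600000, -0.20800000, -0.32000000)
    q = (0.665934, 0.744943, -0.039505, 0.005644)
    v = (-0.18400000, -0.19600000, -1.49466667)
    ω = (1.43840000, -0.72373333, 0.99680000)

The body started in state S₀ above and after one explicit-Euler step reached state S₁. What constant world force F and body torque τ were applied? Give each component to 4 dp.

v₁ − v₀ = (0.01600000, -0.09600000, 0.00533333)
applied force F = (0.3000, -1.8000, 0.1000)
rate change Δω = (0.03840000, -0.12373333, 0.19680000)
gyro term ω₀×Iω₀ = (0.0528, 0.1120, -0.0084)
τ = I·(Δω/dt) + ω₀×(Iω₀) = (0.1200, -0.1200, 0.0900)

F = (0.3000, -1.8000, 0.1000)
τ = (0.1200, -0.1200, 0.0900)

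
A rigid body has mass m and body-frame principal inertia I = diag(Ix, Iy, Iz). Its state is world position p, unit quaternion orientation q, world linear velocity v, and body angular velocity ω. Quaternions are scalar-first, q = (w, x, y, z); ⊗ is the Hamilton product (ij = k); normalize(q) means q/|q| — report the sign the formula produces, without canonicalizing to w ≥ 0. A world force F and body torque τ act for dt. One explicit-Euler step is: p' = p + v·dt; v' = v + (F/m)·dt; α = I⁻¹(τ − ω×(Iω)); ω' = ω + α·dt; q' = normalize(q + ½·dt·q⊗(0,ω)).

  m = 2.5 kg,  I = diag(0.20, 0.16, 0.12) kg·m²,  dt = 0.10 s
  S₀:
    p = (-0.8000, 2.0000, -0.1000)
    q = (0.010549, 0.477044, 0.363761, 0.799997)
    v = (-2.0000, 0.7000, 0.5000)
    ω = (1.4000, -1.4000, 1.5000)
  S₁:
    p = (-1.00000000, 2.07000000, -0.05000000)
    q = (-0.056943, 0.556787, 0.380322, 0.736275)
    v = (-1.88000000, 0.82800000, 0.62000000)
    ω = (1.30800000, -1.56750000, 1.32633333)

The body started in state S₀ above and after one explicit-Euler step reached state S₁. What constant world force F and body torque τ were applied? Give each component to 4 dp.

Δv = v₁−v₀ = (0.12000000, 0.12800000, 0.12000000)
F = m·Δv/dt = (3.0000, 3.2000, 3.0000)
Δω = ω₁−ω₀ = (-0.09200000, -0.16750000, -0.17366667)
precession coupling = (0.0840, 0.1680, 0.0784)
τ = I·(Δω/dt) + ω₀×(Iω₀) = (-0.1000, -0.1000, -0.1300)

F = (3.0000, 3.2000, 3.0000)
τ = (-0.1000, -0.1000, -0.1300)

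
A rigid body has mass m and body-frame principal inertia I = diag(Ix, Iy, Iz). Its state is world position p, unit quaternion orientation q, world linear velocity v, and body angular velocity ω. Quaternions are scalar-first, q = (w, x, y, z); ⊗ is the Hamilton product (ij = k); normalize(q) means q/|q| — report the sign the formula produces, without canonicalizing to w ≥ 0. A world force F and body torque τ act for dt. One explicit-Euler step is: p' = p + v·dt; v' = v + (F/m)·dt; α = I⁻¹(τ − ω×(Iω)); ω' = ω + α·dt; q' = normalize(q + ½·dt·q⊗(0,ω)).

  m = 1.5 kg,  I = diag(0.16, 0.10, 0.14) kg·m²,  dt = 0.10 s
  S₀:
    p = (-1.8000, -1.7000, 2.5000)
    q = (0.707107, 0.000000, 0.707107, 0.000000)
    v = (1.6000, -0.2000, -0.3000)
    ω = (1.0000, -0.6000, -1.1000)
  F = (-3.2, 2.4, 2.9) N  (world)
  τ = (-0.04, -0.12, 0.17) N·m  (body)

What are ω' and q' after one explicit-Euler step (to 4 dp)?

ω' = (0.9585, -0.6980, -1.0043)
q' = (0.7260, -0.0035, 0.6837, -0.0740)

angular accel α = (-0.4150, -0.9800, 0.9571)
new body rate ω' = (0.9585, -0.6980, -1.0043)
q⊗(0,ω) = (0.4242642, -0.0707107, -0.4242642, -1.4849247)
q' = normalize(q + ½dt·q⊗(0,ω)) = (0.7260, -0.0035, 0.6837, -0.0740)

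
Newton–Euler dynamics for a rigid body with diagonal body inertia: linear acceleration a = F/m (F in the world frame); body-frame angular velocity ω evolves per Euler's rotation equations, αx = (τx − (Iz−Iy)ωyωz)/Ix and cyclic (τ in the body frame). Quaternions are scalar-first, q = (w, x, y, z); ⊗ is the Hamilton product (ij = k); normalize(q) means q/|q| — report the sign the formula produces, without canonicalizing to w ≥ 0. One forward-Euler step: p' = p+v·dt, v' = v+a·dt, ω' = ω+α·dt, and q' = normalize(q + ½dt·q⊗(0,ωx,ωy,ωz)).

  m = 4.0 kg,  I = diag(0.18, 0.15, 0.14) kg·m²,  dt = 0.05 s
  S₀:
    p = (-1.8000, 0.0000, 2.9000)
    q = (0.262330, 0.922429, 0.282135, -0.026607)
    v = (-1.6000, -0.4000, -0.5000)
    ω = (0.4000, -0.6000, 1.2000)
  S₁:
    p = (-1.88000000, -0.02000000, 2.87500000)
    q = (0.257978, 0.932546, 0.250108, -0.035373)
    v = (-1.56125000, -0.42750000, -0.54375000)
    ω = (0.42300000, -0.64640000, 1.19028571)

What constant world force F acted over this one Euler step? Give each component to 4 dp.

Δv = v₁−v₀ = (0.03875000, -0.02750000, -0.04375000)
applied force F = (3.1000, -2.2000, -3.5000)

F = (3.1000, -2.2000, -3.5000)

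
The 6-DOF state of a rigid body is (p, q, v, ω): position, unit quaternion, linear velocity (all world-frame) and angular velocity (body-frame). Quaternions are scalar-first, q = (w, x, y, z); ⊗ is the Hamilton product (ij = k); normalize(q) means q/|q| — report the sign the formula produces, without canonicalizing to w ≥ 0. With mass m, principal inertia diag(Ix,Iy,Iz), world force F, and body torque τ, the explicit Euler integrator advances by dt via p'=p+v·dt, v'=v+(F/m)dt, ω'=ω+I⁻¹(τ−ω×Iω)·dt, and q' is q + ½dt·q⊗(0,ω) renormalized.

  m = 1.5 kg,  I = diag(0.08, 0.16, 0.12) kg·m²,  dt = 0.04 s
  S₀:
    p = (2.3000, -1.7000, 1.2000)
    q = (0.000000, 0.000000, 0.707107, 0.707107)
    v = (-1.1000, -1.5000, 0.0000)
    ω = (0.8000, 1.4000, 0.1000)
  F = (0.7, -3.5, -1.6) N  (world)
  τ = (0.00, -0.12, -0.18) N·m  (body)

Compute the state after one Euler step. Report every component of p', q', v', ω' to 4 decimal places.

p' = (2.2560, -1.7600, 1.2000)
q' = (-0.0212, -0.0184, 0.7180, 0.6954)
v' = (-1.0813, -1.5933, -0.0427)
ω' = (0.8028, 1.3708, 0.0101)

precession coupling ω×(Iω) = (-0.0056, -0.0032, 0.0896)
α = I⁻¹(τ − ω×Iω) = (0.0700, -0.7300, -2.2467)
ω + α·dt = (0.8028, 1.3708, 0.0101)
Hamilton product q⊗(0,ω) = (-1.0606605, -0.9192391, 0.5656856, -0.5656856)
updated quaternion q' = (-0.0212, -0.0184, 0.7180, 0.6954)
a = F/m = (0.4667, -2.3333, -1.0667)
new position p' = (2.2560, -1.7600, 1.2000)
v + (F/m)dt = (-1.0813, -1.5933, -0.0427)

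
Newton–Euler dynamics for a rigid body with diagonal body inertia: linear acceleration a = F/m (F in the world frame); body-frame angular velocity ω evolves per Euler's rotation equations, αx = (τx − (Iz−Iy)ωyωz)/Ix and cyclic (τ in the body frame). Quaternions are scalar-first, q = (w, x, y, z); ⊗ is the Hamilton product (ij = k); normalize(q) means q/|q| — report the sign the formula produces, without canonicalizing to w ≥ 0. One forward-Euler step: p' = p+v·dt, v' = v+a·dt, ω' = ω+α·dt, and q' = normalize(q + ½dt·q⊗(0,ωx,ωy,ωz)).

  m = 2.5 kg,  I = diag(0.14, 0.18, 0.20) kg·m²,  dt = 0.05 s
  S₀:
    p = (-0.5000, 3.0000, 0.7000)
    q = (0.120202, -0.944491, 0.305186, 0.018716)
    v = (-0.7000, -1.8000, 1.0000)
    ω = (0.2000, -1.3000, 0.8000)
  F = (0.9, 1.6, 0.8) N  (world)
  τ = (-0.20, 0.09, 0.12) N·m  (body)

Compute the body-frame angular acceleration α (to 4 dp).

α = (-1.2800, 0.5533, 0.6520)

ω×(Iω) gyroscopic = (-0.0208, -0.0096, -0.0104)
(τ − ω×Iω)/I = (-1.2800, 0.5533, 0.6520)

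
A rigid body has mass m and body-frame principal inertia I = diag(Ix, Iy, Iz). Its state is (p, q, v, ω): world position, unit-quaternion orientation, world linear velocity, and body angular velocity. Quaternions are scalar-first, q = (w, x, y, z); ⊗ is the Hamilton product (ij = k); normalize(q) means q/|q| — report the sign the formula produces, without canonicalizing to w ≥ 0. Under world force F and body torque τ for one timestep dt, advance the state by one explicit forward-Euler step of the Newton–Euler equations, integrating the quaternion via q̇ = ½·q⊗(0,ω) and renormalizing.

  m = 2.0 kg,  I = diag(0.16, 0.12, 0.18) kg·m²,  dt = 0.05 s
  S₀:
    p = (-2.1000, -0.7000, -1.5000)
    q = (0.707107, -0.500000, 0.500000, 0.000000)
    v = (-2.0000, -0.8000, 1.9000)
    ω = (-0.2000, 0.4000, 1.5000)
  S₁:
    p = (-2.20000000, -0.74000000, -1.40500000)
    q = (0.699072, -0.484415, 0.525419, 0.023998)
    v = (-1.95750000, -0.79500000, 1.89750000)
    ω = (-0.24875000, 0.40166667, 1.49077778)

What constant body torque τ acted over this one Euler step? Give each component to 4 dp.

τ = (-0.1200, 0.0100, -0.0300)

ω₁ − ω₀ = (-0.04875000, 0.00166667, -0.00922222)
precession coupling = (0.0360, 0.0060, 0.0032)
τ = I·(Δω/dt) + ω₀×(Iω₀) = (-0.1200, 0.0100, -0.0300)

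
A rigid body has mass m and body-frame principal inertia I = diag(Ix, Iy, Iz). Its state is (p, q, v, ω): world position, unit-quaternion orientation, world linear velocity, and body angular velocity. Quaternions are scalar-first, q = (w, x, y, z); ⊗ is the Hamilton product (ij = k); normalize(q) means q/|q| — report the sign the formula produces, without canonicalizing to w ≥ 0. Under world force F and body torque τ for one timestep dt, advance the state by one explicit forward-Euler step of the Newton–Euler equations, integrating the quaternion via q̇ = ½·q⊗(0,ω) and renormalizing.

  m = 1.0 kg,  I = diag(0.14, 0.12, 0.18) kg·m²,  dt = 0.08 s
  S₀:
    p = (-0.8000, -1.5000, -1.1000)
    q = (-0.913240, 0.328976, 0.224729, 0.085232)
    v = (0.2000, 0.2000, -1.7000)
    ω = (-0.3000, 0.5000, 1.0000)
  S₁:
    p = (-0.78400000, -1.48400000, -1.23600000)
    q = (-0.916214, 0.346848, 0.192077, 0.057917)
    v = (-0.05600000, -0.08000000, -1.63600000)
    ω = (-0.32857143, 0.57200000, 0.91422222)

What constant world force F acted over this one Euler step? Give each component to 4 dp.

velocity change Δv = (-0.25600000, -0.28000000, 0.06400000)
F = m·Δv/dt = (-3.2000, -3.5000, 0.8000)

F = (-3.2000, -3.5000, 0.8000)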